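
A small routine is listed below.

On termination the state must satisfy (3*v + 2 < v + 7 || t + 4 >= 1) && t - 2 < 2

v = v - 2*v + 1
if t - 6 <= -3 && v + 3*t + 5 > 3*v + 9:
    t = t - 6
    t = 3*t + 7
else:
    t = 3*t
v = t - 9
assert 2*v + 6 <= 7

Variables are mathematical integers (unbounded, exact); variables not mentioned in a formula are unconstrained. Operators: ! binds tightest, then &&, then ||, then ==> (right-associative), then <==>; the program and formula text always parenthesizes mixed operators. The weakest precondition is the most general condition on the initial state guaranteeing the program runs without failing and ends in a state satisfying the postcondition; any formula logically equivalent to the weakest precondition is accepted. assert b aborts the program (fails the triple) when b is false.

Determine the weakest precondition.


Working backward. After the program, the postcondition (3*v + 2 < v + 7 || t + 4 >= 1) && t - 2 < 2 must hold; in canonical form it is (2*v < 5 || t >= -3) && t < 4.
Before assert 2*v + 6 <= 7: 2*v <= 1 && (2*v < 5 || t >= -3) && t < 4
Before v := t - 9: 2*t <= 19 && (2*t < 23 || t >= -3) && t < 4
Then branch requires 6*t <= 41 && (6*t < 45 || 3*t >= 8) && 3*t < 15; else branch requires 6*t <= 19 && (6*t < 23 || 3*t >= -3) && 3*t < 4.
Before the if: ((t <= 3 && 3*t > 2*v + 4) ==> (6*t <= 41 && (6*t < 45 || 3*t >= 8) && 3*t < 15)) && ((!(t <= 3 && 3*t > 2*v + 4)) ==> (6*t <= 19 && (6*t < 23 || 3*t >= -3) && 3*t < 4))
Before v := v - 2*v + 1: ((t <= 3 && 3*t + 2*v > 6) ==> (6*t <= 41 && (6*t < 45 || 3*t >= 8) && 3*t < 15)) && ((!(t <= 3 && 3*t + 2*v > 6)) ==> (6*t <= 19 && (6*t < 23 || 3*t >= -3) && 3*t < 4))
Answer: WP = ((t <= 3 && 3*t + 2*v > 6) ==> (6*t <= 41 && (6*t < 45 || 3*t >= 8) && 3*t < 15)) && ((!(t <= 3 && 3*t + 2*v > 6)) ==> (6*t <= 19 && (6*t < 23 || 3*t >= -3) && 3*t < 4))


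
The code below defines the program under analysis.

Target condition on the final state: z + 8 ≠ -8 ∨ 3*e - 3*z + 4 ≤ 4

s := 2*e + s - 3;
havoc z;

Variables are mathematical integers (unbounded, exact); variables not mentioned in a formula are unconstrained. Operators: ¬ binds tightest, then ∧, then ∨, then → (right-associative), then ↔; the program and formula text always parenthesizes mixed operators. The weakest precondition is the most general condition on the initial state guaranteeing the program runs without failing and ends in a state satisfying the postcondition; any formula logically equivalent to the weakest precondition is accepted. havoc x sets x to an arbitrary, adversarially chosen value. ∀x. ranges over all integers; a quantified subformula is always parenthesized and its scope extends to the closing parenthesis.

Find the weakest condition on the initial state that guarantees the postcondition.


Working backward. After the program, the postcondition z + 8 ≠ -8 ∨ 3*e - 3*z + 4 ≤ 4 must hold; in canonical form it is z ≠ -16 ∨ 3*e ≤ 3*z.
Before havoc z: ∀z_1. (z_1 ≠ -16 ∨ 3*e ≤ 3*z_1)
Before s := 2*e + s - 3: ∀z_1. (z_1 ≠ -16 ∨ 3*e ≤ 3*z_1)
Answer: WP = ∀z_1. (z_1 ≠ -16 ∨ 3*e ≤ 3*z_1)


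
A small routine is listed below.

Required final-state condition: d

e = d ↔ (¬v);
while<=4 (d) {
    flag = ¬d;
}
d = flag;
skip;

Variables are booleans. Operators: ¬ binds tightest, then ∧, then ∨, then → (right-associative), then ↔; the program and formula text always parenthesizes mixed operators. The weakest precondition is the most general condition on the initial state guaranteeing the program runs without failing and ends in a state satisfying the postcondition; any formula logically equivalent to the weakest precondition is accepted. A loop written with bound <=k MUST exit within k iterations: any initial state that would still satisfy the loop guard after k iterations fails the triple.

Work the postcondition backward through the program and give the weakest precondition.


Working backward. After the program, d must hold.
Before skip: d
Before d := flag: flag
Before the loop (bound <=4), unroll the exhaustion recursion (WP_0 = exit-now case; WP_j = one more guarded iteration, up to j = 4):
  WP_0: (¬d) ∧ flag
  WP_1: (d → (¬d)) ∧ ((¬d) → flag)
  WP_2: (d → (d → (¬d))) ∧ ((¬d) → flag)
  WP_3: (d → (d → (d → (¬d)))) ∧ ((¬d) → flag)
  WP_4: (d → (d → (d → (d → (¬d))))) ∧ ((¬d) → flag)
So before the loop: (d → (d → (d → (d → (¬d))))) ∧ ((¬d) → flag)
Before e := d ↔ (¬v): (d → (d → (d → (d → (¬d))))) ∧ ((¬d) → flag)
Answer: WP = (d → (d → (d → (d → (¬d))))) ∧ ((¬d) → flag)


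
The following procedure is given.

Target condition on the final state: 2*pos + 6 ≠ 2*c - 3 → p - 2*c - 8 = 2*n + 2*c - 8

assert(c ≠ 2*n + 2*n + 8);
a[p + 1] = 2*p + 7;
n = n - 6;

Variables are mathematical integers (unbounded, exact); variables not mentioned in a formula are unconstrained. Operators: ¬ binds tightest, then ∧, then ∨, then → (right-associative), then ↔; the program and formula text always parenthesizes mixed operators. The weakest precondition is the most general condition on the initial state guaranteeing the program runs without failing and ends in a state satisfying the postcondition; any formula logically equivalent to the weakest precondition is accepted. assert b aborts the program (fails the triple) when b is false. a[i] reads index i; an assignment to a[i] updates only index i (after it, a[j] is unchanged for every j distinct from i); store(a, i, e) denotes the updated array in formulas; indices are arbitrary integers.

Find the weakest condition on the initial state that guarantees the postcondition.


Working backward. After the program, the postcondition 2*pos + 6 ≠ 2*c - 3 → p - 2*c - 8 = 2*n + 2*c - 8 must hold; in canonical form it is 2*pos ≠ 2*c - 9 → p = 4*c + 2*n.
Before n := n - 6: 2*pos ≠ 2*c - 9 → p = 4*c + 2*n - 12
Before a[p + 1] := 2*p + 7: 2*pos ≠ 2*c - 9 → p = 4*c + 2*n - 12
Before assert c ≠ 2*n + 2*n + 8: c ≠ 4*n + 8 ∧ (2*pos ≠ 2*c - 9 → p = 4*c + 2*n - 12)
Answer: WP = c ≠ 4*n + 8 ∧ (2*pos ≠ 2*c - 9 → p = 4*c + 2*n - 12)


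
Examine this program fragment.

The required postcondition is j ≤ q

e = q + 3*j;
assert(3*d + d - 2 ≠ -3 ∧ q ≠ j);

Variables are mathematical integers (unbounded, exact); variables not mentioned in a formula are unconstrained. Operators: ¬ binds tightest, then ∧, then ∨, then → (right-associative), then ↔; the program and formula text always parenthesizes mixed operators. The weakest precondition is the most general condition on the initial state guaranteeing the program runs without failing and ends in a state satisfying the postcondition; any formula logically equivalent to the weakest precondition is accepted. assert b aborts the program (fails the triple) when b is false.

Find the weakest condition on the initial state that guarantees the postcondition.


Working backward. After the program, j ≤ q must hold.
Before assert 3*d + d - 2 ≠ -3 ∧ q ≠ j: 4*d ≠ -1 ∧ q ≠ j ∧ j ≤ q
Before e := q + 3*j: 4*d ≠ -1 ∧ q ≠ j ∧ j ≤ q
Answer: WP = 4*d ≠ -1 ∧ q ≠ j ∧ j ≤ q


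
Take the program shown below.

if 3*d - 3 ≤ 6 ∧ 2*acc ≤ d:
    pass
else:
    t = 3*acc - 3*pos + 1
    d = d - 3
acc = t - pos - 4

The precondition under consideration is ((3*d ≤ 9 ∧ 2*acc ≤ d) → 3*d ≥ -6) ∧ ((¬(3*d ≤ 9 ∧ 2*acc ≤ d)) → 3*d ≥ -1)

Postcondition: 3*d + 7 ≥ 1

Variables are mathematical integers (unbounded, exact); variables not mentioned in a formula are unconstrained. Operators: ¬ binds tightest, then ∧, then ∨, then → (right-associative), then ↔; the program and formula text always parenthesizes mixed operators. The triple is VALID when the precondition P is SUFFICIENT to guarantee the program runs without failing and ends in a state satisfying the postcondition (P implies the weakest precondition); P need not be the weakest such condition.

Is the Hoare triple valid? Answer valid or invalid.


Working backward. After the program, the postcondition 3*d + 7 ≥ 1 must hold; in canonical form it is 3*d ≥ -6.
Before acc := t - pos - 4: 3*d ≥ -6
Then branch requires 3*d ≥ -6; else branch requires 3*d ≥ 3.
Before the if: ((3*d ≤ 9 ∧ 2*acc ≤ d) → 3*d ≥ -6) ∧ ((¬(3*d ≤ 9 ∧ 2*acc ≤ d)) → 3*d ≥ 3)
The weakest precondition is ((3*d ≤ 9 ∧ 2*acc ≤ d) → 3*d ≥ -6) ∧ ((¬(3*d ≤ 9 ∧ 2*acc ≤ d)) → 3*d ≥ 3).
Check whether ((3*d ≤ 9 ∧ 2*acc ≤ d) → 3*d ≥ -6) ∧ ((¬(3*d ≤ 9 ∧ 2*acc ≤ d)) → 3*d ≥ -1) implies it.
Countermodel: at the initial state acc = 1, d = 0, the precondition holds but the weakest precondition fails.
Answer: invalid


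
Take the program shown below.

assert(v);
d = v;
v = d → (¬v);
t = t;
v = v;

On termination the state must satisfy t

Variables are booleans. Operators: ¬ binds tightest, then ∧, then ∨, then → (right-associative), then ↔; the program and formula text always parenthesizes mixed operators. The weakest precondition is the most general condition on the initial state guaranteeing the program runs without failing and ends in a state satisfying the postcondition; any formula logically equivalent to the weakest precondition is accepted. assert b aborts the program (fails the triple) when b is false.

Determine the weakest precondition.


Working backward. After the program, t must hold.
Before v := v: t
Before t := t: t
Before v := d → (¬v): t
Before d := v: t
Before assert v: v ∧ t
Answer: WP = v ∧ t


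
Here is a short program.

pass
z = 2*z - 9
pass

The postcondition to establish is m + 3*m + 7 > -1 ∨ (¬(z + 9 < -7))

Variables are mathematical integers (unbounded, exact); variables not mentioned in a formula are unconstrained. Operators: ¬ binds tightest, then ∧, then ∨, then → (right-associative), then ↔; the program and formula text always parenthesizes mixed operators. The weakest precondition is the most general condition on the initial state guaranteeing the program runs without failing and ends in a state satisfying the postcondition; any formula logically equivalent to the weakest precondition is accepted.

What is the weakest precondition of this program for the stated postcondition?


Working backward. After the program, the postcondition m + 3*m + 7 > -1 ∨ (¬(z + 9 < -7)) must hold; in canonical form it is 4*m > -8 ∨ (¬(z < -16)).
Before skip: 4*m > -8 ∨ (¬(z < -16))
Before z := 2*z - 9: 4*m > -8 ∨ (¬(2*z < -7))
Before skip: 4*m > -8 ∨ (¬(2*z < -7))
Answer: WP = 4*m > -8 ∨ (¬(2*z < -7))


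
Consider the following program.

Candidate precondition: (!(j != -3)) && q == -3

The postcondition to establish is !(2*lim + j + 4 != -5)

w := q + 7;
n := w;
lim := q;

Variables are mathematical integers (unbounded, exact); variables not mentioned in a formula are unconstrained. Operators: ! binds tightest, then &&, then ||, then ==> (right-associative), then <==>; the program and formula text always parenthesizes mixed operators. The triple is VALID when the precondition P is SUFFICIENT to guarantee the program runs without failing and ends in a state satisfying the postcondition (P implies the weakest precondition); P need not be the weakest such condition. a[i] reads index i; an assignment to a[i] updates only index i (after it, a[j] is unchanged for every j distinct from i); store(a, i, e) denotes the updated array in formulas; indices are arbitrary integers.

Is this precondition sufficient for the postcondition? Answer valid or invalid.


Working backward. After the program, the postcondition !(2*lim + j + 4 != -5) must hold; in canonical form it is !(j + 2*lim != -9).
Before lim := q: !(j + 2*q != -9)
Before n := w: !(j + 2*q != -9)
Before w := q + 7: !(j + 2*q != -9)
The weakest precondition is !(j + 2*q != -9).
Check whether (!(j != -3)) && q == -3 implies it.
Every state satisfying the precondition satisfies the weakest precondition: the implication holds.
Answer: valid


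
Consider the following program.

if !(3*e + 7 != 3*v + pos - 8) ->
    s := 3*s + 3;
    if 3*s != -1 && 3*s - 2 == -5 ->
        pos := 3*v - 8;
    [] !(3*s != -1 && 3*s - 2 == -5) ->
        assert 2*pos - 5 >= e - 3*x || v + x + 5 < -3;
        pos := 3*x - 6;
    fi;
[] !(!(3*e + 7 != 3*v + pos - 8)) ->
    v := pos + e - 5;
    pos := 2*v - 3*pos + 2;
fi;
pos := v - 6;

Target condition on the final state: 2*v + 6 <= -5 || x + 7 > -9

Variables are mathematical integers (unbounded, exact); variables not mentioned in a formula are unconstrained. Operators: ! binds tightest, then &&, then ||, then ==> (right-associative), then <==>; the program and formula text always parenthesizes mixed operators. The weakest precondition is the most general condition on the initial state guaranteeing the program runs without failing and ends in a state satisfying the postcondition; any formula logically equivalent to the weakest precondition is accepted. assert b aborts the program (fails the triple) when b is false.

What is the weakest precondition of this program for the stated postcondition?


Working backward. After the program, the postcondition 2*v + 6 <= -5 || x + 7 > -9 must hold; in canonical form it is 2*v <= -11 || x > -16.
Before pos := v - 6: 2*v <= -11 || x > -16
Then branch requires ((9*s != -10 && 9*s == -12) ==> (2*v <= -11 || x > -16)) && ((!(9*s != -10 && 9*s == -12)) ==> ((2*pos + 3*x >= e + 5 || v + x < -8) && (2*v <= -11 || x > -16))); else branch requires 2*e + 2*pos <= -1 || x > -16.
Before the if: ((!(3*e != pos + 3*v - 15)) ==> (((9*s != -10 && 9*s == -12) ==> (2*v <= -11 || x > -16)) && ((!(9*s != -10 && 9*s == -12)) ==> ((2*pos + 3*x >= e + 5 || v + x < -8) && (2*v <= -11 || x > -16))))) && (3*e != pos + 3*v - 15 ==> (2*e + 2*pos <= -1 || x > -16))
Answer: WP = ((!(3*e != pos + 3*v - 15)) ==> (((9*s != -10 && 9*s == -12) ==> (2*v <= -11 || x > -16)) && ((!(9*s != -10 && 9*s == -12)) ==> ((2*pos + 3*x >= e + 5 || v + x < -8) && (2*v <= -11 || x > -16))))) && (3*e != pos + 3*v - 15 ==> (2*e + 2*pos <= -1 || x > -16))


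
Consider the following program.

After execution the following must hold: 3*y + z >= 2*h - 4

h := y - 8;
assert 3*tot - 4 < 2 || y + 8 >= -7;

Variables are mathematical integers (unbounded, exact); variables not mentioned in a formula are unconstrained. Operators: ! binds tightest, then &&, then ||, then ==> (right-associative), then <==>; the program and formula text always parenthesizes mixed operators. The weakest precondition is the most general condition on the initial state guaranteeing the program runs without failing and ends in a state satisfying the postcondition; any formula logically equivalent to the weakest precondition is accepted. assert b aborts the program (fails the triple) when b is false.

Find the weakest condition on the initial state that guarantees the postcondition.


Working backward. After the program, 3*y + z >= 2*h - 4 must hold.
Before assert 3*tot - 4 < 2 || y + 8 >= -7: (3*tot < 6 || y >= -15) && 3*y + z >= 2*h - 4
Before h := y - 8: (3*tot < 6 || y >= -15) && y + z >= -20
Answer: WP = (3*tot < 6 || y >= -15) && y + z >= -20


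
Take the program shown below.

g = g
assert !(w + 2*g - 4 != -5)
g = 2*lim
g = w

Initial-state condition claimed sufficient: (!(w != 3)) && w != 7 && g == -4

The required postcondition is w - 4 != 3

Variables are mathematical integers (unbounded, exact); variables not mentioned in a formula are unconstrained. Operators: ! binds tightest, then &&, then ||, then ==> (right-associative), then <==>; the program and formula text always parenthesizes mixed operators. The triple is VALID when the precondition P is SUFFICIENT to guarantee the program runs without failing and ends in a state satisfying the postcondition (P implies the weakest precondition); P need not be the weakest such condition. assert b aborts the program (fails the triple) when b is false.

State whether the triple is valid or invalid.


Working backward. After the program, the postcondition w - 4 != 3 must hold; in canonical form it is w != 7.
Before g := w: w != 7
Before g := 2*lim: w != 7
Before assert !(w + 2*g - 4 != -5): (!(2*g + w != -1)) && w != 7
Before g := g: (!(2*g + w != -1)) && w != 7
The weakest precondition is (!(2*g + w != -1)) && w != 7.
Check whether (!(w != 3)) && w != 7 && g == -4 implies it.
Countermodel: at the initial state g = -4, w = 3, the precondition holds but the weakest precondition fails.
Answer: invalid


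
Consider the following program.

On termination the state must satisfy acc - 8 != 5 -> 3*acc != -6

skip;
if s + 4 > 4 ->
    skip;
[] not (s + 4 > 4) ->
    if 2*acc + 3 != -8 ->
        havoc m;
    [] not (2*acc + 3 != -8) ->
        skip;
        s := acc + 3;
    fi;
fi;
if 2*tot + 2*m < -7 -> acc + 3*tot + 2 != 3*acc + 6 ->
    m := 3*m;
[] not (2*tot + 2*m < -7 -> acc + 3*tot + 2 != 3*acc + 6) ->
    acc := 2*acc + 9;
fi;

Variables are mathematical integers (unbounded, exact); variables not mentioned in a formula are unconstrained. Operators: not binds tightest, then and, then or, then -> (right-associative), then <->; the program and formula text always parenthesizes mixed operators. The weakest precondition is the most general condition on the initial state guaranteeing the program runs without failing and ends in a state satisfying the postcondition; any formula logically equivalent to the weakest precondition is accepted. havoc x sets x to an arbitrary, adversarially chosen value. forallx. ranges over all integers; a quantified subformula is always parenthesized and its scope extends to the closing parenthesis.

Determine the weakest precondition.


Working backward. After the program, the postcondition acc - 8 != 5 -> 3*acc != -6 must hold; in canonical form it is acc != 13 -> 3*acc != -6.
Then branch requires acc != 13 -> 3*acc != -6; else branch requires 2*acc != 4 -> 6*acc != -33.
Before the if: ((2*m + 2*tot < -7 -> 3*tot != 2*acc + 4) -> (acc != 13 -> 3*acc != -6)) and ((not (2*m + 2*tot < -7 -> 3*tot != 2*acc + 4)) -> (2*acc != 4 -> 6*acc != -33))
Then branch requires ((2*m + 2*tot < -7 -> 3*tot != 2*acc + 4) -> (acc != 13 -> 3*acc != -6)) and ((not (2*m + 2*tot < -7 -> 3*tot != 2*acc + 4)) -> (2*acc != 4 -> 6*acc != -33)); else branch requires (2*acc != -11 -> (forall m_1. (((2*m_1 + 2*tot < -7 -> 3*tot != 2*acc + 4) -> (acc != 13 -> 3*acc != -6)) and ((not (2*m_1 + 2*tot < -7 -> 3*tot != 2*acc + 4)) -> (2*acc != 4 -> 6*acc != -33))))) and ((not (2*acc != -11)) -> (((2*m + 2*tot < -7 -> 3*tot != 2*acc + 4) -> (acc != 13 -> 3*acc != -6)) and ((not (2*m + 2*tot < -7 -> 3*tot != 2*acc + 4)) -> (2*acc != 4 -> 6*acc != -33)))).
Before the if: (s > 0 -> (((2*m + 2*tot < -7 -> 3*tot != 2*acc + 4) -> (acc != 13 -> 3*acc != -6)) and ((not (2*m + 2*tot < -7 -> 3*tot != 2*acc + 4)) -> (2*acc != 4 -> 6*acc != -33)))) and ((not (s > 0)) -> ((2*acc != -11 -> (forall m_1. (((2*m_1 + 2*tot < -7 -> 3*tot != 2*acc + 4) -> (acc != 13 -> 3*acc != -6)) and ((not (2*m_1 + 2*tot < -7 -> 3*tot != 2*acc + 4)) -> (2*acc != 4 -> 6*acc != -33))))) and ((not (2*acc != -11)) -> (((2*m + 2*tot < -7 -> 3*tot != 2*acc + 4) -> (acc != 13 -> 3*acc != -6)) and ((not (2*m + 2*tot < -7 -> 3*tot != 2*acc + 4)) -> (2*acc != 4 -> 6*acc != -33))))))
Before skip: (s > 0 -> (((2*m + 2*tot < -7 -> 3*tot != 2*acc + 4) -> (acc != 13 -> 3*acc != -6)) and ((not (2*m + 2*tot < -7 -> 3*tot != 2*acc + 4)) -> (2*acc != 4 -> 6*acc != -33)))) and ((not (s > 0)) -> ((2*acc != -11 -> (forall m_1. (((2*m_1 + 2*tot < -7 -> 3*tot != 2*acc + 4) -> (acc != 13 -> 3*acc != -6)) and ((not (2*m_1 + 2*tot < -7 -> 3*tot != 2*acc + 4)) -> (2*acc != 4 -> 6*acc != -33))))) and ((not (2*acc != -11)) -> (((2*m + 2*tot < -7 -> 3*tot != 2*acc + 4) -> (acc != 13 -> 3*acc != -6)) and ((not (2*m + 2*tot < -7 -> 3*tot != 2*acc + 4)) -> (2*acc != 4 -> 6*acc != -33))))))
Answer: WP = (s > 0 -> (((2*m + 2*tot < -7 -> 3*tot != 2*acc + 4) -> (acc != 13 -> 3*acc != -6)) and ((not (2*m + 2*tot < -7 -> 3*tot != 2*acc + 4)) -> (2*acc != 4 -> 6*acc != -33)))) and ((not (s > 0)) -> ((2*acc != -11 -> (forall m_1. (((2*m_1 + 2*tot < -7 -> 3*tot != 2*acc + 4) -> (acc != 13 -> 3*acc != -6)) and ((not (2*m_1 + 2*tot < -7 -> 3*tot != 2*acc + 4)) -> (2*acc != 4 -> 6*acc != -33))))) and ((not (2*acc != -11)) -> (((2*m + 2*tot < -7 -> 3*tot != 2*acc + 4) -> (acc != 13 -> 3*acc != -6)) and ((not (2*m + 2*tot < -7 -> 3*tot != 2*acc + 4)) -> (2*acc != 4 -> 6*acc != -33))))))


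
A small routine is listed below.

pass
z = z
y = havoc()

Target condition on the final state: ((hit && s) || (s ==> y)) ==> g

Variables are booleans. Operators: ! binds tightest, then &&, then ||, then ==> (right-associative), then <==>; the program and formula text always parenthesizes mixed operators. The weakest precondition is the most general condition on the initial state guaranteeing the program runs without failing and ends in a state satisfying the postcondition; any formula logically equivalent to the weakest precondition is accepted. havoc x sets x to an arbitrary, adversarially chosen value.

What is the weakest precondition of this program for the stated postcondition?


Working backward. After the program, ((hit && s) || (s ==> y)) ==> g must hold.
Before havoc y: g && (((hit && s) || (!s)) ==> g)
Before z := z: g && (((hit && s) || (!s)) ==> g)
Before skip: g && (((hit && s) || (!s)) ==> g)
Answer: WP = g && (((hit && s) || (!s)) ==> g)


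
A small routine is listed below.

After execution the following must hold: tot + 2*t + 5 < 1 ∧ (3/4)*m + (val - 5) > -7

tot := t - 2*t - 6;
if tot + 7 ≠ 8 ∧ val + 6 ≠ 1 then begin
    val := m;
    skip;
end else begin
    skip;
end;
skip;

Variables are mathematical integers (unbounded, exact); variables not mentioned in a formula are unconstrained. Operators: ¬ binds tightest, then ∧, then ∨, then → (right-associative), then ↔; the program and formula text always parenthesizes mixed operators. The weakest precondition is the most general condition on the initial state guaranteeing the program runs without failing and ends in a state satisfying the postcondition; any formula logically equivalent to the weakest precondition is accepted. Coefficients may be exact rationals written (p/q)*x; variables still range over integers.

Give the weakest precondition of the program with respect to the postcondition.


Working backward. After the program, the postcondition tot + 2*t + 5 < 1 ∧ (3/4)*m + (val - 5) > -7 must hold; in canonical form it is 2*t + tot < -4 ∧ (3/4)*m + val > -2.
Before skip: 2*t + tot < -4 ∧ (3/4)*m + val > -2
Then branch requires 2*t + tot < -4 ∧ (7/4)*m > -2; else branch requires 2*t + tot < -4 ∧ (3/4)*m + val > -2.
Before the if: ((tot ≠ 1 ∧ val ≠ -5) → (2*t + tot < -4 ∧ (7/4)*m > -2)) ∧ ((¬(tot ≠ 1 ∧ val ≠ -5)) → (2*t + tot < -4 ∧ (3/4)*m + val > -2))
Before tot := t - 2*t - 6: ((t ≠ -7 ∧ val ≠ -5) → (t < 2 ∧ (7/4)*m > -2)) ∧ ((¬(t ≠ -7 ∧ val ≠ -5)) → (t < 2 ∧ (3/4)*m + val > -2))
Answer: WP = ((t ≠ -7 ∧ val ≠ -5) → (t < 2 ∧ (7/4)*m > -2)) ∧ ((¬(t ≠ -7 ∧ val ≠ -5)) → (t < 2 ∧ (3/4)*m + val > -2))


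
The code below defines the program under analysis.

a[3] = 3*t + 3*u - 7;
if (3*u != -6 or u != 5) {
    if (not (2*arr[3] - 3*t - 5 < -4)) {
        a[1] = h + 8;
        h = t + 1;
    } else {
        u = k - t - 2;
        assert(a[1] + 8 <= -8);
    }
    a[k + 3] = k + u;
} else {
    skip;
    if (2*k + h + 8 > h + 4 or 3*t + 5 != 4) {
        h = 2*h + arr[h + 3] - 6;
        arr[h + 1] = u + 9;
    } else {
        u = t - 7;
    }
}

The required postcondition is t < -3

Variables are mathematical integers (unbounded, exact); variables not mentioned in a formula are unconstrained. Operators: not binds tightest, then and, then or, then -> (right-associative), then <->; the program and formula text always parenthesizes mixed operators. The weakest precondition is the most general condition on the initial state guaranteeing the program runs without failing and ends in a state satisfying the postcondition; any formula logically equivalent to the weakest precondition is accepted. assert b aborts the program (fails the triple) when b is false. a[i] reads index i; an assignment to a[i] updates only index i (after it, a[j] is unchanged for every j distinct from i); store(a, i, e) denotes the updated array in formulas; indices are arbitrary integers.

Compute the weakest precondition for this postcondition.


Working backward. After the program, t < -3 must hold.
Then branch requires ((not (2*arr[3] < 3*t + 1)) -> t < -3) and (2*arr[3] < 3*t + 1 -> (a[1] <= -16 and t < -3)); else branch requires ((2*k > -4 or 3*t != -1) -> t < -3) and ((not (2*k > -4 or 3*t != -1)) -> t < -3).
Before the if: ((3*u != -6 or u != 5) -> (((not (2*arr[3] < 3*t + 1)) -> t < -3) and (2*arr[3] < 3*t + 1 -> (a[1] <= -16 and t < -3)))) and ((not (3*u != -6 or u != 5)) -> (((2*k > -4 or 3*t != -1) -> t < -3) and ((not (2*k > -4 or 3*t != -1)) -> t < -3)))
Before a[3] := 3*t + 3*u - 7: ((3*u != -6 or u != 5) -> (((not (2*arr[3] < 3*t + 1)) -> t < -3) and (2*arr[3] < 3*t + 1 -> (a[1] <= -16 and t < -3)))) and ((not (3*u != -6 or u != 5)) -> (((2*k > -4 or 3*t != -1) -> t < -3) and ((not (2*k > -4 or 3*t != -1)) -> t < -3)))
Answer: WP = ((3*u != -6 or u != 5) -> (((not (2*arr[3] < 3*t + 1)) -> t < -3) and (2*arr[3] < 3*t + 1 -> (a[1] <= -16 and t < -3)))) and ((not (3*u != -6 or u != 5)) -> (((2*k > -4 or 3*t != -1) -> t < -3) and ((not (2*k > -4 or 3*t != -1)) -> t < -3)))


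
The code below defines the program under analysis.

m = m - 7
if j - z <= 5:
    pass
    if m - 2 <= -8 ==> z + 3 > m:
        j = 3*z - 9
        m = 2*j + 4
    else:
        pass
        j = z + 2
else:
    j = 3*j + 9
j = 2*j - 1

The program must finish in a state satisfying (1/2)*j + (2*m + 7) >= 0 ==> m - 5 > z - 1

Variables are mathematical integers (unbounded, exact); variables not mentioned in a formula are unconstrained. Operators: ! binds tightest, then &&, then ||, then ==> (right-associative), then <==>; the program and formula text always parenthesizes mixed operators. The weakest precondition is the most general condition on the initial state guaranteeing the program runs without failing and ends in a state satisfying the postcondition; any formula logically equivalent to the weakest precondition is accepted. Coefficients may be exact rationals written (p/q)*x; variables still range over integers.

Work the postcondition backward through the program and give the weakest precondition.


Working backward. After the program, the postcondition (1/2)*j + (2*m + 7) >= 0 ==> m - 5 > z - 1 must hold; in canonical form it is (1/2)*j + 2*m >= -7 ==> m > z + 4.
Before j := 2*j - 1: j + 2*m >= -13/2 ==> m > z + 4
Then branch requires ((m <= -6 ==> z > m - 3) ==> (15*z >= 61/2 ==> 5*z > 18)) && ((!(m <= -6 ==> z > m - 3)) ==> (2*m + z >= -17/2 ==> m > z + 4)); else branch requires 3*j + 2*m >= -31/2 ==> m > z + 4.
Before the if: (j <= z + 5 ==> (((m <= -6 ==> z > m - 3) ==> (15*z >= 61/2 ==> 5*z > 18)) && ((!(m <= -6 ==> z > m - 3)) ==> (2*m + z >= -17/2 ==> m > z + 4)))) && ((!(j <= z + 5)) ==> (3*j + 2*m >= -31/2 ==> m > z + 4))
Before m := m - 7: (j <= z + 5 ==> (((m <= 1 ==> z > m - 10) ==> (15*z >= 61/2 ==> 5*z > 18)) && ((!(m <= 1 ==> z > m - 10)) ==> (2*m + z >= 11/2 ==> m > z + 11)))) && ((!(j <= z + 5)) ==> (3*j + 2*m >= -3/2 ==> m > z + 11))
Answer: WP = (j <= z + 5 ==> (((m <= 1 ==> z > m - 10) ==> (15*z >= 61/2 ==> 5*z > 18)) && ((!(m <= 1 ==> z > m - 10)) ==> (2*m + z >= 11/2 ==> m > z + 11)))) && ((!(j <= z + 5)) ==> (3*j + 2*m >= -3/2 ==> m > z + 11))


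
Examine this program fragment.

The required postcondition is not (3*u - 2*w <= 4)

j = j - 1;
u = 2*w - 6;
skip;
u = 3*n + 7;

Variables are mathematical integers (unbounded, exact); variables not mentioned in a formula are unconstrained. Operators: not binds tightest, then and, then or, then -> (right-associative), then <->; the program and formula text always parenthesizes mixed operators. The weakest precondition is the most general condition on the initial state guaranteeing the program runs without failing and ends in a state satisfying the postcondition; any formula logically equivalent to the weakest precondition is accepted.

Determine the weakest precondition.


Working backward. After the program, the postcondition not (3*u - 2*w <= 4) must hold; in canonical form it is not (3*u <= 2*w + 4).
Before u := 3*n + 7: not (9*n <= 2*w - 17)
Before skip: not (9*n <= 2*w - 17)
Before u := 2*w - 6: not (9*n <= 2*w - 17)
Before j := j - 1: not (9*n <= 2*w - 17)
Answer: WP = not (9*n <= 2*w - 17)


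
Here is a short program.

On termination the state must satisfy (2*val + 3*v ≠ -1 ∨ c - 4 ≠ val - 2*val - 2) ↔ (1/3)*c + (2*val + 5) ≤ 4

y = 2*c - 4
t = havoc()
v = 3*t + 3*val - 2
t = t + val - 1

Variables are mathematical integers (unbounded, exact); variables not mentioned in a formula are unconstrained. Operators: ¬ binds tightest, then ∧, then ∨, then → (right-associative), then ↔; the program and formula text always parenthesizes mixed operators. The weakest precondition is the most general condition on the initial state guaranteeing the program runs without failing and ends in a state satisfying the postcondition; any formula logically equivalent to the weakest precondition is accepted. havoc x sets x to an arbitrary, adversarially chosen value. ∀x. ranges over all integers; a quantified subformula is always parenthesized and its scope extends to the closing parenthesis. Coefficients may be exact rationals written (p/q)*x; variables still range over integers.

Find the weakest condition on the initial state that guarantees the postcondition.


Working backward. After the program, the postcondition (2*val + 3*v ≠ -1 ∨ c - 4 ≠ val - 2*val - 2) ↔ (1/3)*c + (2*val + 5) ≤ 4 must hold; in canonical form it is (3*v + 2*val ≠ -1 ∨ c + val ≠ 2) ↔ (1/3)*c + 2*val ≤ -1.
Before t := t + val - 1: (3*v + 2*val ≠ -1 ∨ c + val ≠ 2) ↔ (1/3)*c + 2*val ≤ -1
Before v := 3*t + 3*val - 2: (9*t + 11*val ≠ 5 ∨ c + val ≠ 2) ↔ (1/3)*c + 2*val ≤ -1
Before havoc t: ∀t_1. ((9*t_1 + 11*val ≠ 5 ∨ c + val ≠ 2) ↔ (1/3)*c + 2*val ≤ -1)
Before y := 2*c - 4: ∀t_1. ((9*t_1 + 11*val ≠ 5 ∨ c + val ≠ 2) ↔ (1/3)*c + 2*val ≤ -1)
Answer: WP = ∀t_1. ((9*t_1 + 11*val ≠ 5 ∨ c + val ≠ 2) ↔ (1/3)*c + 2*val ≤ -1)


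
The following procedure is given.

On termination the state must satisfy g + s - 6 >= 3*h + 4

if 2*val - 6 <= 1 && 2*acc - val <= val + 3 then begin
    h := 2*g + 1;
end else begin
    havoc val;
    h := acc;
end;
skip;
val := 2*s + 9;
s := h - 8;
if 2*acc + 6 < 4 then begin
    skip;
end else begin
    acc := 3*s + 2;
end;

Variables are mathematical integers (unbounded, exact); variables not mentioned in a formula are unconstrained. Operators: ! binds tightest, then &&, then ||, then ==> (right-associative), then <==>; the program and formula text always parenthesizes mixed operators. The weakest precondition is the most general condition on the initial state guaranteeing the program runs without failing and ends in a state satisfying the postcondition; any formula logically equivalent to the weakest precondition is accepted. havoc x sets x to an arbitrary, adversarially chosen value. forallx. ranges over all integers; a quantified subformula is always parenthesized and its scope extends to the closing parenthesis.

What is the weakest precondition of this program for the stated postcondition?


Working backward. After the program, the postcondition g + s - 6 >= 3*h + 4 must hold; in canonical form it is g + s >= 3*h + 10.
Then branch requires g + s >= 3*h + 10; else branch requires g + s >= 3*h + 10.
Before the if: (2*acc < -2 ==> g + s >= 3*h + 10) && ((!(2*acc < -2)) ==> g + s >= 3*h + 10)
Before s := h - 8: (2*acc < -2 ==> g >= 2*h + 18) && ((!(2*acc < -2)) ==> g >= 2*h + 18)
Before val := 2*s + 9: (2*acc < -2 ==> g >= 2*h + 18) && ((!(2*acc < -2)) ==> g >= 2*h + 18)
Before skip: (2*acc < -2 ==> g >= 2*h + 18) && ((!(2*acc < -2)) ==> g >= 2*h + 18)
Then branch requires (2*acc < -2 ==> 3*g <= -20) && ((!(2*acc < -2)) ==> 3*g <= -20); else branch requires (2*acc < -2 ==> g >= 2*acc + 18) && ((!(2*acc < -2)) ==> g >= 2*acc + 18).
Before the if: ((2*val <= 7 && 2*acc <= 2*val + 3) ==> ((2*acc < -2 ==> 3*g <= -20) && ((!(2*acc < -2)) ==> 3*g <= -20))) && ((!(2*val <= 7 && 2*acc <= 2*val + 3)) ==> ((2*acc < -2 ==> g >= 2*acc + 18) && ((!(2*acc < -2)) ==> g >= 2*acc + 18)))
Answer: WP = ((2*val <= 7 && 2*acc <= 2*val + 3) ==> ((2*acc < -2 ==> 3*g <= -20) && ((!(2*acc < -2)) ==> 3*g <= -20))) && ((!(2*val <= 7 && 2*acc <= 2*val + 3)) ==> ((2*acc < -2 ==> g >= 2*acc + 18) && ((!(2*acc < -2)) ==> g >= 2*acc + 18)))


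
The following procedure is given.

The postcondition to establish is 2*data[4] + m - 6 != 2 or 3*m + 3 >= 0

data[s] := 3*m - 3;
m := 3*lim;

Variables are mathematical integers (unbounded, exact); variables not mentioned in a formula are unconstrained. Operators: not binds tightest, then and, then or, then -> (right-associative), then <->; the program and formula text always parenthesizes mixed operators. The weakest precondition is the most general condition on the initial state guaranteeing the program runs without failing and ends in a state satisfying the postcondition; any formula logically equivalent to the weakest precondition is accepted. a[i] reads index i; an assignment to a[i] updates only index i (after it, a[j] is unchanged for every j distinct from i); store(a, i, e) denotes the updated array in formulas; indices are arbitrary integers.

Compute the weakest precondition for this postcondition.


Working backward. After the program, the postcondition 2*data[4] + m - 6 != 2 or 3*m + 3 >= 0 must hold; in canonical form it is 2*data[4] + m != 8 or 3*m >= -3.
Before m := 3*lim: 2*data[4] + 3*lim != 8 or 9*lim >= -3
Before data[s] := 3*m - 3: 2*store(data, s, 3*m - 3)[4] + 3*lim != 8 or 9*lim >= -3
Answer: WP = 2*store(data, s, 3*m - 3)[4] + 3*lim != 8 or 9*lim >= -3


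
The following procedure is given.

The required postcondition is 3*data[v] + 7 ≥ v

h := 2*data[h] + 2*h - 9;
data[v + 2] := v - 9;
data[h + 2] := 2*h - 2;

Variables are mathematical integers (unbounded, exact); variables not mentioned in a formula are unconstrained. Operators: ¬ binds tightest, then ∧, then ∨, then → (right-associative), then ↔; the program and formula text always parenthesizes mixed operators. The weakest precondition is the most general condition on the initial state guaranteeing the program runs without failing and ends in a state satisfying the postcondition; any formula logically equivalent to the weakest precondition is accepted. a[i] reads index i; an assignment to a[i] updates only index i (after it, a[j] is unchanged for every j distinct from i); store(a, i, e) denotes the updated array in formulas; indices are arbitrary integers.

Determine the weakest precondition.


Working backward. After the program, the postcondition 3*data[v] + 7 ≥ v must hold; in canonical form it is 3*data[v] ≥ v - 7.
Before data[h + 2] := 2*h - 2: 3*store(data, h + 2, 2*h - 2)[v] ≥ v - 7
Before data[v + 2] := v - 9: 3*store(store(data, v + 2, v - 9), h + 2, 2*h - 2)[v] ≥ v - 7
Before h := 2*data[h] + 2*h - 9: 3*store(store(data, v + 2, v - 9), 2*data[h] + 2*h - 7, 4*data[h] + 4*h - 20)[v] ≥ v - 7
Answer: WP = 3*store(store(data, v + 2, v - 9), 2*data[h] + 2*h - 7, 4*data[h] + 4*h - 20)[v] ≥ v - 7


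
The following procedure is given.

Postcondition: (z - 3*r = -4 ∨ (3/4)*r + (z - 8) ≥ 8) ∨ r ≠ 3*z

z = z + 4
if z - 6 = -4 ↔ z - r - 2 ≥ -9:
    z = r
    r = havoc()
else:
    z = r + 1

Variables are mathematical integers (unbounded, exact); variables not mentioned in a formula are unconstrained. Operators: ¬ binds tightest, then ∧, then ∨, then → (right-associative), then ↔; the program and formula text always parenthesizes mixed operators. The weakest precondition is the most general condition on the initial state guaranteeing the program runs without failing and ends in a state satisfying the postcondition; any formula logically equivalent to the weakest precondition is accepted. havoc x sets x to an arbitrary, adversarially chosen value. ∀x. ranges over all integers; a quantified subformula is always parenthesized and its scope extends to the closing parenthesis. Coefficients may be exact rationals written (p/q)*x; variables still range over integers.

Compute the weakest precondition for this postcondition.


Working backward. After the program, the postcondition (z - 3*r = -4 ∨ (3/4)*r + (z - 8) ≥ 8) ∨ r ≠ 3*z must hold; in canonical form it is z = 3*r - 4 ∨ (3/4)*r + z ≥ 16 ∨ r ≠ 3*z.
Then branch requires ∀r_1. (r = 3*r_1 - 4 ∨ r + (3/4)*r_1 ≥ 16 ∨ r_1 ≠ 3*r); else branch requires 2*r = 5 ∨ (7/4)*r ≥ 15 ∨ 2*r ≠ -3.
Before the if: ((z = 2 ↔ z ≥ r - 7) → (∀r_1. (r = 3*r_1 - 4 ∨ r + (3/4)*r_1 ≥ 16 ∨ r_1 ≠ 3*r))) ∧ ((¬(z = 2 ↔ z ≥ r - 7)) → (2*r = 5 ∨ (7/4)*r ≥ 15 ∨ 2*r ≠ -3))
Before z := z + 4: ((z = -2 ↔ z ≥ r - 11) → (∀r_1. (r = 3*r_1 - 4 ∨ r + (3/4)*r_1 ≥ 16 ∨ r_1 ≠ 3*r))) ∧ ((¬(z = -2 ↔ z ≥ r - 11)) → (2*r = 5 ∨ (7/4)*r ≥ 15 ∨ 2*r ≠ -3))
Answer: WP = ((z = -2 ↔ z ≥ r - 11) → (∀r_1. (r = 3*r_1 - 4 ∨ r + (3/4)*r_1 ≥ 16 ∨ r_1 ≠ 3*r))) ∧ ((¬(z = -2 ↔ z ≥ r - 11)) → (2*r = 5 ∨ (7/4)*r ≥ 15 ∨ 2*r ≠ -3))


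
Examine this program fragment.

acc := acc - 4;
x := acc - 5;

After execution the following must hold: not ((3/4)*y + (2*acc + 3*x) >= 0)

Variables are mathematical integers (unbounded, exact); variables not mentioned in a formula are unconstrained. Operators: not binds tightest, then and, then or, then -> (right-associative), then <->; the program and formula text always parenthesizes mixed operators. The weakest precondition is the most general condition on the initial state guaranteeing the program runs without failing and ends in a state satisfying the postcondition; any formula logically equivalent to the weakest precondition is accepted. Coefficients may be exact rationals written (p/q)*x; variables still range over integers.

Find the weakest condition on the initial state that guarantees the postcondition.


Working backward. After the program, the postcondition not ((3/4)*y + (2*acc + 3*x) >= 0) must hold; in canonical form it is not (2*acc + 3*x + (3/4)*y >= 0).
Before x := acc - 5: not (5*acc + (3/4)*y >= 15)
Before acc := acc - 4: not (5*acc + (3/4)*y >= 35)
Answer: WP = not (5*acc + (3/4)*y >= 35)


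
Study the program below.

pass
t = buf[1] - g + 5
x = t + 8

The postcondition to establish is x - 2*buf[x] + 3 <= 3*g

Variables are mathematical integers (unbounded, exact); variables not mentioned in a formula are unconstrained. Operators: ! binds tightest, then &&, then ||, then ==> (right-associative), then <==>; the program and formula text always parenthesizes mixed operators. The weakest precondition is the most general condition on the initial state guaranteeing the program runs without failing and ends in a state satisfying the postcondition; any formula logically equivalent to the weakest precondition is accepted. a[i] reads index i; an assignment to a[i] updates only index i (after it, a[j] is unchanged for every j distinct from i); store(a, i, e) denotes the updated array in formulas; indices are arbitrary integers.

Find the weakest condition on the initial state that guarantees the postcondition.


Working backward. After the program, the postcondition x - 2*buf[x] + 3 <= 3*g must hold; in canonical form it is x <= 2*buf[x] + 3*g - 3.
Before x := t + 8: t <= 2*buf[t + 8] + 3*g - 11
Before t := buf[1] - g + 5: buf[1] <= 2*buf[buf[1] - g + 13] + 4*g - 16
Before skip: buf[1] <= 2*buf[buf[1] - g + 13] + 4*g - 16
Answer: WP = buf[1] <= 2*buf[buf[1] - g + 13] + 4*g - 16


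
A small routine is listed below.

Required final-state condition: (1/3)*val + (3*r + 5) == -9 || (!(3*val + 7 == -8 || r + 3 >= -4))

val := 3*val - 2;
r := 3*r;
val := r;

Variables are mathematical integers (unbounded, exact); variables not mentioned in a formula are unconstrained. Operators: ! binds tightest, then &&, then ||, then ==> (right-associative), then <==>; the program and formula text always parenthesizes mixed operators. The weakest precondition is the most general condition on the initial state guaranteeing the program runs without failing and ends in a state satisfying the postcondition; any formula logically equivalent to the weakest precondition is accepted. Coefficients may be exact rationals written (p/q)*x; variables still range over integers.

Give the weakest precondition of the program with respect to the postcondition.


Working backward. After the program, the postcondition (1/3)*val + (3*r + 5) == -9 || (!(3*val + 7 == -8 || r + 3 >= -4)) must hold; in canonical form it is 3*r + (1/3)*val == -14 || (!(3*val == -15 || r >= -7)).
Before val := r: (10/3)*r == -14 || (!(3*r == -15 || r >= -7))
Before r := 3*r: 10*r == -14 || (!(9*r == -15 || 3*r >= -7))
Before val := 3*val - 2: 10*r == -14 || (!(9*r == -15 || 3*r >= -7))
Answer: WP = 10*r == -14 || (!(9*r == -15 || 3*r >= -7))
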